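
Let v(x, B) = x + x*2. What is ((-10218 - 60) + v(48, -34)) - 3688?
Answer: -13822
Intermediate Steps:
v(x, B) = 3*x (v(x, B) = x + 2*x = 3*x)
((-10218 - 60) + v(48, -34)) - 3688 = ((-10218 - 60) + 3*48) - 3688 = (-10278 + 144) - 3688 = -10134 - 3688 = -13822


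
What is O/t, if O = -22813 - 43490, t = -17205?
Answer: 22101/5735 ≈ 3.8537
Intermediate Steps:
O = -66303
O/t = -66303/(-17205) = -66303*(-1/17205) = 22101/5735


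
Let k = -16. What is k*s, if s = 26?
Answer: -416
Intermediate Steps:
k*s = -16*26 = -416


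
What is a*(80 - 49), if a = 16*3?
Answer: 1488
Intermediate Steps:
a = 48
a*(80 - 49) = 48*(80 - 49) = 48*31 = 1488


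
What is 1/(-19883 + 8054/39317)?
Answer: -39317/781731857 ≈ -5.0295e-5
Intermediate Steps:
1/(-19883 + 8054/39317) = 1/(-781731857/39317) = -39317/781731857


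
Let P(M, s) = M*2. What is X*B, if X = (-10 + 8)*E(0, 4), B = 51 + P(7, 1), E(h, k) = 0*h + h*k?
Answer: 0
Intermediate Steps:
E(h, k) = h*k (E(h, k) = 0 + h*k = h*k)
P(M, s) = 2*M
B = 65 (B = 51 + 2*7 = 51 + 14 = 65)
X = 0 (X = (-10 + 8)*(0*4) = -2*0 = 0)
X*B = 0*65 = 0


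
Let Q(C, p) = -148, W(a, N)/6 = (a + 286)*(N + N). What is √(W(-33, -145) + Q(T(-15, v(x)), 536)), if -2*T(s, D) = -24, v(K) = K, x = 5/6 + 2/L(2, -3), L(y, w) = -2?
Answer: 4*I*√27523 ≈ 663.6*I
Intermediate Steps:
W(a, N) = 12*N*(286 + a) (W(a, N) = 6*((a + 286)*(N + N)) = 6*((286 + a)*(2*N)) = 6*(2*N*(286 + a)) = 12*N*(286 + a))
x = -⅙ (x = 5/6 + 2/(-2) = 5*(⅙) + 2*(-½) = ⅚ - 1 = -⅙ ≈ -0.16667)
T(s, D) = 12 (T(s, D) = -½*(-24) = 12)
√(W(-33, -145) + Q(T(-15, v(x)), 536)) = √(12*(-145)*(286 - 33) - 148) = √(12*(-145)*253 - 148) = √(-440220 - 148) = √(-440368) = 4*I*√27523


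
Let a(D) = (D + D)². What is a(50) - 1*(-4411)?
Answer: 14411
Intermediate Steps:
a(D) = 4*D² (a(D) = (2*D)² = 4*D²)
a(50) - 1*(-4411) = 4*50² - 1*(-4411) = 4*2500 + 4411 = 10000 + 4411 = 14411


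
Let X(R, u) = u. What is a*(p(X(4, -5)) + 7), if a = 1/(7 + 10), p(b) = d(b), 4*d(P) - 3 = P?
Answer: 13/34 ≈ 0.38235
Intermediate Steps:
d(P) = ¾ + P/4
p(b) = ¾ + b/4
a = 1/17 ≈ 0.058824
a*(p(X(4, -5)) + 7) = ((¾ + (¼)*(-5)) + 7)/17 = ((¾ - 5/4) + 7)/17 = (-½ + 7)/17 = (1/17)*(13/2) = 13/34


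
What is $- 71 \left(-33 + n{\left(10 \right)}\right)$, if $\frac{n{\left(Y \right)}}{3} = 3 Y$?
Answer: $-4047$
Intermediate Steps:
$n{\left(Y \right)} = 9 Y$ ($n{\left(Y \right)} = 3 \cdot 3 Y = 9 Y$)
$- 71 \left(-33 + n{\left(10 \right)}\right) = - 71 \left(-33 + 9 \cdot 10\right) = - 71 \left(-33 + 90\right) = \left(-71\right) 57 = -4047$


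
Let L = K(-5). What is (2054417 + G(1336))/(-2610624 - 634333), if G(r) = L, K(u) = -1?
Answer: -2054416/3244957 ≈ -0.63311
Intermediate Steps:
L = -1
G(r) = -1
(2054417 + G(1336))/(-2610624 - 634333) = (2054417 - 1)/(-2610624 - 634333) = 2054416/(-3244957) = 2054416*(-1/3244957) = -2054416/3244957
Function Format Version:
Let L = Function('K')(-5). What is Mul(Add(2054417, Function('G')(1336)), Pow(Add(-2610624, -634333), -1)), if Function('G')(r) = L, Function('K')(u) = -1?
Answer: Rational(-2054416, 3244957) ≈ -0.63311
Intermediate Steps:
L = -1
Function('G')(r) = -1
Mul(Add(2054417, Function('G')(1336)), Pow(Add(-2610624, -634333), -1)) = Mul(Add(2054417, -1), Pow(Add(-2610624, -634333), -1)) = Mul(2054416, Pow(-3244957, -1)) = Mul(2054416, Rational(-1, 3244957)) = Rational(-2054416, 3244957)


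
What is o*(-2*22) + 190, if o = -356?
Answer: 15854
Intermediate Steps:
o*(-2*22) + 190 = -(-712)*22 + 190 = -356*(-44) + 190 = 15664 + 190 = 15854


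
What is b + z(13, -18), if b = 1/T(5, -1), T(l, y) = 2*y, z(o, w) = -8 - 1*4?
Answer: -25/2 ≈ -12.500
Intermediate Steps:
z(o, w) = -12 (z(o, w) = -8 - 4 = -12)
b = -½ (b = 1/(2*(-1)) = 1/(-2) = -½ ≈ -0.50000)
b + z(13, -18) = -½ - 12 = -25/2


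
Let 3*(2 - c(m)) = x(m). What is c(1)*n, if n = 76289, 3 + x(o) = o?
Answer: 610312/3 ≈ 2.0344e+5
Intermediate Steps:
x(o) = -3 + o
c(m) = 3 - m/3 (c(m) = 2 - (-3 + m)/3 = 2 + (1 - m/3) = 3 - m/3)
c(1)*n = (3 - ⅓*1)*76289 = (3 - ⅓)*76289 = (8/3)*76289 = 610312/3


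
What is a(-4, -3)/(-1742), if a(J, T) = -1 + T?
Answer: 2/871 ≈ 0.0022962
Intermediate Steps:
a(-4, -3)/(-1742) = (-1 - 3)/(-1742) = -1/1742*(-4) = 2/871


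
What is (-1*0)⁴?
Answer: 0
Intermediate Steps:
(-1*0)⁴ = 0⁴ = 0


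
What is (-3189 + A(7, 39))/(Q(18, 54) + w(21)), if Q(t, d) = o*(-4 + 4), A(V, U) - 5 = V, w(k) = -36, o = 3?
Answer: 353/4 ≈ 88.250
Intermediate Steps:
A(V, U) = 5 + V
Q(t, d) = 0 (Q(t, d) = 3*(-4 + 4) = 3*0 = 0)
(-3189 + A(7, 39))/(Q(18, 54) + w(21)) = (-3189 + (5 + 7))/(0 - 36) = (-3189 + 12)/(-36) = -3177*(-1/36) = 353/4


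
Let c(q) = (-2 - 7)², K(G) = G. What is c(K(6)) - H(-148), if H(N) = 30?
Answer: 51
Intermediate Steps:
c(q) = 81 (c(q) = (-9)² = 81)
c(K(6)) - H(-148) = 81 - 1*30 = 81 - 30 = 51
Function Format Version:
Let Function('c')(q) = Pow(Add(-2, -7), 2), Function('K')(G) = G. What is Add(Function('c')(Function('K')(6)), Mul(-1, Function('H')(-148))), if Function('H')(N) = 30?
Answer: 51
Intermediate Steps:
Function('c')(q) = 81 (Function('c')(q) = Pow(-9, 2) = 81)
Add(Function('c')(Function('K')(6)), Mul(-1, Function('H')(-148))) = Add(81, Mul(-1, 30)) = Add(81, -30) = 51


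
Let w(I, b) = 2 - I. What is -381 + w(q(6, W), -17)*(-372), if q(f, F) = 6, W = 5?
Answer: 1107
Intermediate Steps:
-381 + w(q(6, W), -17)*(-372) = -381 + (2 - 1*6)*(-372) = -381 + (2 - 6)*(-372) = -381 - 4*(-372) = -381 + 1488 = 1107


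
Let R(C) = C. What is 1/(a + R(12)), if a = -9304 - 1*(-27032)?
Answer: 1/17740 ≈ 5.6370e-5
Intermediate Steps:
a = 17728 (a = -9304 + 27032 = 17728)
1/(a + R(12)) = 1/(17728 + 12) = 1/17740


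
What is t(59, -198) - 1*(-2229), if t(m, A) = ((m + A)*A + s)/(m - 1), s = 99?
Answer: 156903/58 ≈ 2705.2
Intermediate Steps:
t(m, A) = (99 + A*(A + m))/(-1 + m) (t(m, A) = ((m + A)*A + 99)/(m - 1) = ((A + m)*A + 99)/(-1 + m) = (A*(A + m) + 99)/(-1 + m) = (99 + A*(A + m))/(-1 + m))
t(59, -198) - 1*(-2229) = (99 + (-198)² - 198*59)/(-1 + 59) - 1*(-2229) = (99 + 39204 - 11682)/58 + 2229 = (1/58)*27621 + 2229 = 27621/58 + 2229 = 156903/58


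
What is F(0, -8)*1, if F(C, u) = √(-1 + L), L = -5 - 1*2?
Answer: 2*I*√2 ≈ 2.8284*I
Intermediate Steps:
L = -7 (L = -5 - 2 = -7)
F(C, u) = 2*I*√2 (F(C, u) = √(-1 - 7) = √(-8) = 2*I*√2)
F(0, -8)*1 = (2*I*√2)*1 = 2*I*√2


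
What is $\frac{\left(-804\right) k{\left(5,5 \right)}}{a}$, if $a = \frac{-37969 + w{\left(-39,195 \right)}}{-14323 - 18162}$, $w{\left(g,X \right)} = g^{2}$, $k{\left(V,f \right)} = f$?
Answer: $- \frac{487275}{136} \approx -3582.9$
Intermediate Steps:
$a = \frac{36448}{32485}$ ($a = \frac{-37969 + \left(-39\right)^{2}}{-14323 - 18162} = \frac{-37969 + 1521}{-32485} = \left(-36448\right) \left(- \frac{1}{32485}\right) = \frac{36448}{32485} \approx 1.122$)
$\frac{\left(-804\right) k{\left(5,5 \right)}}{a} = \frac{\left(-804\right) 5}{\frac{36448}{32485}} = \left(-4020\right) \frac{32485}{36448} = - \frac{487275}{136}$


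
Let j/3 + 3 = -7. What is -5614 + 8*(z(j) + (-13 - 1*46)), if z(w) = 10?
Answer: -6006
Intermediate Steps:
j = -30 (j = -9 + 3*(-7) = -9 - 21 = -30)
-5614 + 8*(z(j) + (-13 - 1*46)) = -5614 + 8*(10 + (-13 - 1*46)) = -5614 + 8*(10 + (-13 - 46)) = -5614 + 8*(10 - 59) = -5614 + 8*(-49) = -5614 - 392 = -6006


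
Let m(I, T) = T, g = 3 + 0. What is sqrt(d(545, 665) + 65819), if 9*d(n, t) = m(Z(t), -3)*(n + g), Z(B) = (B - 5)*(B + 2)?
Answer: sqrt(590727)/3 ≈ 256.20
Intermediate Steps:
g = 3
Z(B) = (-5 + B)*(2 + B)
d(n, t) = -1 - n/3 (d(n, t) = (-3*(n + 3))/9 = (-3*(3 + n))/9 = (-9 - 3*n)/9 = -1 - n/3)
sqrt(d(545, 665) + 65819) = sqrt((-1 - 1/3*545) + 65819) = sqrt((-1 - 545/3) + 65819) = sqrt(-548/3 + 65819) = sqrt(196909/3) = sqrt(590727)/3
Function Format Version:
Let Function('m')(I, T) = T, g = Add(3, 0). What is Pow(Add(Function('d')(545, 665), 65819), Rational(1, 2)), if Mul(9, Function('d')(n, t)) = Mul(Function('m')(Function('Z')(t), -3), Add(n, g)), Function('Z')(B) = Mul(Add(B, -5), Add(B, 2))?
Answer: Mul(Rational(1, 3), Pow(590727, Rational(1, 2))) ≈ 256.20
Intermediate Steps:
g = 3
Function('Z')(B) = Mul(Add(-5, B), Add(2, B))
Function('d')(n, t) = Add(-1, Mul(Rational(-1, 3), n)) (Function('d')(n, t) = Mul(Rational(1, 9), Mul(-3, Add(n, 3))) = Mul(Rational(1, 9), Mul(-3, Add(3, n))) = Mul(Rational(1, 9), Add(-9, Mul(-3, n))) = Add(-1, Mul(Rational(-1, 3), n)))
Pow(Add(Function('d')(545, 665), 65819), Rational(1, 2)) = Pow(Add(Add(-1, Mul(Rational(-1, 3), 545)), 65819), Rational(1, 2)) = Pow(Add(Add(-1, Rational(-545, 3)), 65819), Rational(1, 2)) = Pow(Add(Rational(-548, 3), 65819), Rational(1, 2)) = Pow(Rational(196909, 3), Rational(1, 2)) = Mul(Rational(1, 3), Pow(590727, Rational(1, 2)))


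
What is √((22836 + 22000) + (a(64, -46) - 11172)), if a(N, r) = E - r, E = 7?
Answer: √33717 ≈ 183.62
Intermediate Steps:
a(N, r) = 7 - r
√((22836 + 22000) + (a(64, -46) - 11172)) = √((22836 + 22000) + ((7 - 1*(-46)) - 11172)) = √(44836 + ((7 + 46) - 11172)) = √(44836 + (53 - 11172)) = √(44836 - 11119) = √33717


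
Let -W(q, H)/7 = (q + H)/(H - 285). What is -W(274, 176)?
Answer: -3150/109 ≈ -28.899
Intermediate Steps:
W(q, H) = -7*(H + q)/(-285 + H) (W(q, H) = -7*(q + H)/(H - 285) = -7*(H + q)/(-285 + H))
-W(274, 176) = -7*(-1*176 - 1*274)/(-285 + 176) = -7*(-176 - 274)/(-109) = -7*(-1)*(-450)/109 = -1*3150/109 = -3150/109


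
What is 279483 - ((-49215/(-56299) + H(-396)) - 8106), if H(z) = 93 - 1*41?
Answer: 16187996348/56299 ≈ 2.8754e+5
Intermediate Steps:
H(z) = 52 (H(z) = 93 - 41 = 52)
279483 - ((-49215/(-56299) + H(-396)) - 8106) = 279483 - ((-49215/(-56299) + 52) - 8106) = 279483 - ((-49215*(-1/56299) + 52) - 8106) = 279483 - ((49215/56299 + 52) - 8106) = 279483 - (2976763/56299 - 8106) = 279483 - 1*(-453382931/56299) = 279483 + 453382931/56299 = 16187996348/56299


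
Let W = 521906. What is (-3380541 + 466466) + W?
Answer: -2392169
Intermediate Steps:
(-3380541 + 466466) + W = (-3380541 + 466466) + 521906 = -2914075 + 521906 = -2392169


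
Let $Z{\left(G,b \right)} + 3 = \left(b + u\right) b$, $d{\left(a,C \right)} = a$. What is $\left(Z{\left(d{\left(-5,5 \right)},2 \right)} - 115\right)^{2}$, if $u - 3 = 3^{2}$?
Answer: $8100$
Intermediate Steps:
$u = 12$ ($u = 3 + 3^{2} = 3 + 9 = 12$)
$Z{\left(G,b \right)} = -3 + b \left(12 + b\right)$ ($Z{\left(G,b \right)} = -3 + \left(b + 12\right) b = -3 + \left(12 + b\right) b = -3 + b \left(12 + b\right)$)
$\left(Z{\left(d{\left(-5,5 \right)},2 \right)} - 115\right)^{2} = \left(\left(-3 + 2^{2} + 12 \cdot 2\right) - 115\right)^{2} = \left(\left(-3 + 4 + 24\right) - 115\right)^{2} = \left(25 - 115\right)^{2} = \left(-90\right)^{2} = 8100$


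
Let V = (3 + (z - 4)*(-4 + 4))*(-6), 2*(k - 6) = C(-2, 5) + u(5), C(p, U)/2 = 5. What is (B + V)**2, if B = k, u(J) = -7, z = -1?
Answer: 441/4 ≈ 110.25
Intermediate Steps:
C(p, U) = 10 (C(p, U) = 2*5 = 10)
k = 15/2 (k = 6 + (10 - 7)/2 = 6 + (1/2)*3 = 6 + 3/2 = 15/2 ≈ 7.5000)
B = 15/2 ≈ 7.5000
V = -18 (V = (3 + (-1 - 4)*(-4 + 4))*(-6) = (3 - 5*0)*(-6) = (3 + 0)*(-6) = 3*(-6) = -18)
(B + V)**2 = (15/2 - 18)**2 = (-21/2)**2 = 441/4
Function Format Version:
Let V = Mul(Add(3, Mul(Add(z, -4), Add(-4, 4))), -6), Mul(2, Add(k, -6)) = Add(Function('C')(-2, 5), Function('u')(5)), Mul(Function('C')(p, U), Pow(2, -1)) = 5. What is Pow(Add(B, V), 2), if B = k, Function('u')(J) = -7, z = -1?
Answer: Rational(441, 4) ≈ 110.25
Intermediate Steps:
Function('C')(p, U) = 10 (Function('C')(p, U) = Mul(2, 5) = 10)
k = Rational(15, 2) (k = Add(6, Mul(Rational(1, 2), Add(10, -7))) = Add(6, Mul(Rational(1, 2), 3)) = Add(6, Rational(3, 2)) = Rational(15, 2) ≈ 7.5000)
B = Rational(15, 2) ≈ 7.5000
V = -18 (V = Mul(Add(3, Mul(Add(-1, -4), Add(-4, 4))), -6) = Mul(Add(3, Mul(-5, 0)), -6) = Mul(Add(3, 0), -6) = Mul(3, -6) = -18)
Pow(Add(B, V), 2) = Pow(Add(Rational(15, 2), -18), 2) = Pow(Rational(-21, 2), 2) = Rational(441, 4)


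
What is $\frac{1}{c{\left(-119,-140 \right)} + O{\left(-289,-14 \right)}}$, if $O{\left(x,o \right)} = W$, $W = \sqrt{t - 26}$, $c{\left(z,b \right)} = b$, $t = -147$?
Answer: $- \frac{140}{19773} - \frac{i \sqrt{173}}{19773} \approx -0.0070804 - 0.0006652 i$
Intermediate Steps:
$W = i \sqrt{173}$ ($W = \sqrt{-147 - 26} = \sqrt{-173} = i \sqrt{173} \approx 13.153 i$)
$O{\left(x,o \right)} = i \sqrt{173}$
$\frac{1}{c{\left(-119,-140 \right)} + O{\left(-289,-14 \right)}} = \frac{1}{-140 + i \sqrt{173}}$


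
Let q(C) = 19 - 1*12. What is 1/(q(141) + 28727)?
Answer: 1/28734 ≈ 3.4802e-5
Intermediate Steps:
q(C) = 7 (q(C) = 19 - 12 = 7)
1/(q(141) + 28727) = 1/(7 + 28727) = 1/28734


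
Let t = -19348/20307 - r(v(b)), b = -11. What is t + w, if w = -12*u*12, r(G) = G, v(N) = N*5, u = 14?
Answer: -5691625/2901 ≈ -1962.0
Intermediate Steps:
v(N) = 5*N
w = -2016 (w = -12*14*12 = -168*12 = -2016)
t = 156791/2901 (t = -19348/20307 - 5*(-11) = -19348*1/20307 - 1*(-55) = -2764/2901 + 55 = 156791/2901 ≈ 54.047)
t + w = 156791/2901 - 2016 = -5691625/2901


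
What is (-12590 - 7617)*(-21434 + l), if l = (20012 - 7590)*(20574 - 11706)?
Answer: -2225535570434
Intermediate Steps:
l = 110158296 (l = 12422*8868 = 110158296)
(-12590 - 7617)*(-21434 + l) = (-12590 - 7617)*(-21434 + 110158296) = -20207*110136862 = -2225535570434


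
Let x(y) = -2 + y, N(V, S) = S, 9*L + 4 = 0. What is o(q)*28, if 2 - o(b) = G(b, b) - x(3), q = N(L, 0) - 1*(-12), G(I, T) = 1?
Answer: 56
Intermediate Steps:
L = -4/9 (L = -4/9 + (⅑)*0 = -4/9 + 0 = -4/9 ≈ -0.44444)
q = 12 (q = 0 - 1*(-12) = 0 + 12 = 12)
o(b) = 2 (o(b) = 2 - (1 - (-2 + 3)) = 2 - (1 - 1*1) = 2 - (1 - 1) = 2 - 1*0 = 2 + 0 = 2)
o(q)*28 = 2*28 = 56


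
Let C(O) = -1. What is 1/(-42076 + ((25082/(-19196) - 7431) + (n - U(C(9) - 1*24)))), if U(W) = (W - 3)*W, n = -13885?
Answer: -9598/615167557 ≈ -1.5602e-5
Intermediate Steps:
U(W) = W*(-3 + W) (U(W) = (-3 + W)*W = W*(-3 + W))
1/(-42076 + ((25082/(-19196) - 7431) + (n - U(C(9) - 1*24)))) = 1/(-42076 + ((25082/(-19196) - 7431) + (-13885 - (-1 - 1*24)*(-3 + (-1 - 1*24))))) = 1/(-42076 + ((25082*(-1/19196) - 7431) + (-13885 - (-1 - 24)*(-3 + (-1 - 24))))) = 1/(-42076 + ((-12541/9598 - 7431) + (-13885 - (-25)*(-3 - 25)))) = 1/(-42076 + (-71335279/9598 + (-13885 - (-25)*(-28)))) = 1/(-42076 + (-71335279/9598 + (-13885 - 1*700))) = 1/(-42076 + (-71335279/9598 + (-13885 - 700))) = 1/(-42076 + (-71335279/9598 - 14585)) = 1/(-42076 - 211322109/9598) = 1/(-615167557/9598) = -9598/615167557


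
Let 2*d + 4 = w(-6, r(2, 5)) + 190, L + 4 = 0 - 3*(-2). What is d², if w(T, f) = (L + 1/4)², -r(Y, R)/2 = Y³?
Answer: 9345249/1024 ≈ 9126.2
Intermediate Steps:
r(Y, R) = -2*Y³
L = 2 (L = -4 + (0 - 3*(-2)) = -4 + (0 + 6) = -4 + 6 = 2)
w(T, f) = 81/16 (w(T, f) = (2 + 1/4)² = (2 + ¼)² = (9/4)² = 81/16)
d = 3057/32 (d = -2 + (81/16 + 190)/2 = -2 + (½)*(3121/16) = -2 + 3121/32 = 3057/32 ≈ 95.531)
d² = (3057/32)² = 9345249/1024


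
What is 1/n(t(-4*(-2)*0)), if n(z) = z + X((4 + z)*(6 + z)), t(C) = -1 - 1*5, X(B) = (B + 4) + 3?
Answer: 1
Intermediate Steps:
X(B) = 7 + B (X(B) = (4 + B) + 3 = 7 + B)
t(C) = -6 (t(C) = -1 - 5 = -6)
n(z) = 7 + z + (4 + z)*(6 + z) (n(z) = z + (7 + (4 + z)*(6 + z)) = 7 + z + (4 + z)*(6 + z))
1/n(t(-4*(-2)*0)) = 1/(31 + (-6)² + 11*(-6)) = 1/(31 + 36 - 66) = 1/1 = 1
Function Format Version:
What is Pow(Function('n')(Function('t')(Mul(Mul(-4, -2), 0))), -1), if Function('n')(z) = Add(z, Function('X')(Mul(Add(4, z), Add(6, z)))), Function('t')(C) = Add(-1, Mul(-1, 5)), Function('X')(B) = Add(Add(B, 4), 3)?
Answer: 1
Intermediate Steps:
Function('X')(B) = Add(7, B) (Function('X')(B) = Add(Add(4, B), 3) = Add(7, B))
Function('t')(C) = -6 (Function('t')(C) = Add(-1, -5) = -6)
Function('n')(z) = Add(7, z, Mul(Add(4, z), Add(6, z))) (Function('n')(z) = Add(z, Add(7, Mul(Add(4, z), Add(6, z)))) = Add(7, z, Mul(Add(4, z), Add(6, z))))
Pow(Function('n')(Function('t')(Mul(Mul(-4, -2), 0))), -1) = Pow(Add(31, Pow(-6, 2), Mul(11, -6)), -1) = Pow(Add(31, 36, -66), -1) = Pow(1, -1) = 1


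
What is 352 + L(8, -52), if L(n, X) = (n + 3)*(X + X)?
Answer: -792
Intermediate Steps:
L(n, X) = 2*X*(3 + n) (L(n, X) = (3 + n)*(2*X) = 2*X*(3 + n))
352 + L(8, -52) = 352 + 2*(-52)*(3 + 8) = 352 + 2*(-52)*11 = 352 - 1144 = -792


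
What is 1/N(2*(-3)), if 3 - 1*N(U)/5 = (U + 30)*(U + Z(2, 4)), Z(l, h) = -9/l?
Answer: 1/1275 ≈ 0.00078431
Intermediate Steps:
N(U) = 15 - 5*(30 + U)*(-9/2 + U) (N(U) = 15 - 5*(U + 30)*(U - 9/2) = 15 - 5*(30 + U)*(U - 9*1/2) = 15 - 5*(30 + U)*(U - 9/2) = 15 - 5*(30 + U)*(-9/2 + U))
1/N(2*(-3)) = 1/(690 - 5*(2*(-3))**2 - 255*(-3)) = 1/(690 - 5*(-6)**2 - 255/2*(-6)) = 1/(690 - 5*36 + 765) = 1/(690 - 180 + 765) = 1/1275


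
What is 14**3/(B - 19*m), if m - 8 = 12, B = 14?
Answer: -1372/183 ≈ -7.4973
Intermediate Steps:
m = 20 (m = 8 + 12 = 20)
14**3/(B - 19*m) = 14**3/(14 - 19*20) = 2744/(14 - 380) = 2744/(-366) = 2744*(-1/366) = -1372/183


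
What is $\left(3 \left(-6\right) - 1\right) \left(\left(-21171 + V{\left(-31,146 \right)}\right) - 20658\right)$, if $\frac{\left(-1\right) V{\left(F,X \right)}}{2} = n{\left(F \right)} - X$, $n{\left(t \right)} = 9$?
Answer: $789545$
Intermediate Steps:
$V{\left(F,X \right)} = -18 + 2 X$ ($V{\left(F,X \right)} = - 2 \left(9 - X\right) = -18 + 2 X$)
$\left(3 \left(-6\right) - 1\right) \left(\left(-21171 + V{\left(-31,146 \right)}\right) - 20658\right) = \left(3 \left(-6\right) - 1\right) \left(\left(-21171 + \left(-18 + 2 \cdot 146\right)\right) - 20658\right) = \left(-18 - 1\right) \left(\left(-21171 + \left(-18 + 292\right)\right) - 20658\right) = - 19 \left(\left(-21171 + 274\right) - 20658\right) = - 19 \left(-20897 - 20658\right) = \left(-19\right) \left(-41555\right) = 789545$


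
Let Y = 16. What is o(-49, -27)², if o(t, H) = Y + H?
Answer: 121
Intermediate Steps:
o(t, H) = 16 + H
o(-49, -27)² = (16 - 27)² = (-11)² = 121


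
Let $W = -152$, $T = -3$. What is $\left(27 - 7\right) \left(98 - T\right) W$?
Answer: $-307040$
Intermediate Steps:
$\left(27 - 7\right) \left(98 - T\right) W = \left(27 - 7\right) \left(98 - -3\right) \left(-152\right) = \left(27 - 7\right) \left(98 + 3\right) \left(-152\right) = 20 \cdot 101 \left(-152\right) = 2020 \left(-152\right) = -307040$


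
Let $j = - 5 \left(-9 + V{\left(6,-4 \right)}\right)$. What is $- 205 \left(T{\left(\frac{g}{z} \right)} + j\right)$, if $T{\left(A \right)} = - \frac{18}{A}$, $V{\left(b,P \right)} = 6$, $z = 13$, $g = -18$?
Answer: $-5740$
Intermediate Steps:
$j = 15$ ($j = - 5 \left(-9 + 6\right) = \left(-5\right) \left(-3\right) = 15$)
$- 205 \left(T{\left(\frac{g}{z} \right)} + j\right) = - 205 \left(- \frac{18}{\left(-18\right) \frac{1}{13}} + 15\right) = - 205 \left(- \frac{18}{- \frac{18}{13}} + 15\right) = - 205 \left(\left(-18\right) \left(- \frac{13}{18}\right) + 15\right) = - 205 \left(13 + 15\right) = \left(-205\right) 28 = -5740$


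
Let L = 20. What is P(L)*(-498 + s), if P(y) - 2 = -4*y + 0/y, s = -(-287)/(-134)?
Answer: 2613741/67 ≈ 39011.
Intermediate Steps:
s = -287/134 (s = -(-287)*(-1)/134 = -1*287/134 = -287/134 ≈ -2.1418)
P(y) = 2 - 4*y (P(y) = 2 + (-4*y + 0/y) = 2 + (-4*y + 0) = 2 - 4*y)
P(L)*(-498 + s) = (2 - 4*20)*(-498 - 287/134) = (2 - 80)*(-67019/134) = -78*(-67019/134) = 2613741/67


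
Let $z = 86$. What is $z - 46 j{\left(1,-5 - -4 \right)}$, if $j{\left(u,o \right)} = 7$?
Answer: $-236$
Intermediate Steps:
$z - 46 j{\left(1,-5 - -4 \right)} = 86 - 322 = -236$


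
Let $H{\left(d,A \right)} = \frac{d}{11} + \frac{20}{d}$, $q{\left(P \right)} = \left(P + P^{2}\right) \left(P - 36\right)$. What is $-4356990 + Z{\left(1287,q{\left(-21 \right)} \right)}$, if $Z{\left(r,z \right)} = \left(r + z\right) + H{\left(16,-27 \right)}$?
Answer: $- \frac{192704173}{44} \approx -4.3796 \cdot 10^{6}$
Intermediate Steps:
$q{\left(P \right)} = \left(-36 + P\right) \left(P + P^{2}\right)$ ($q{\left(P \right)} = \left(P + P^{2}\right) \left(-36 + P\right) = \left(-36 + P\right) \left(P + P^{2}\right)$)
$H{\left(d,A \right)} = \frac{20}{d} + \frac{d}{11}$ ($H{\left(d,A \right)} = d \frac{1}{11} + \frac{20}{d} = \frac{d}{11} + \frac{20}{d} = \frac{20}{d} + \frac{d}{11}$)
$Z{\left(r,z \right)} = \frac{119}{44} + r + z$ ($Z{\left(r,z \right)} = \left(r + z\right) + \left(\frac{20}{16} + \frac{1}{11} \cdot 16\right) = \left(r + z\right) + \left(20 \cdot \frac{1}{16} + \frac{16}{11}\right) = \left(r + z\right) + \left(\frac{5}{4} + \frac{16}{11}\right) = \left(r + z\right) + \frac{119}{44} = \frac{119}{44} + r + z$)
$-4356990 + Z{\left(1287,q{\left(-21 \right)} \right)} = -4356990 + \left(\frac{119}{44} + 1287 - 21 \left(-36 + \left(-21\right)^{2} - -735\right)\right) = -4356990 + \left(\frac{119}{44} + 1287 - 21 \left(-36 + 441 + 735\right)\right) = -4356990 + \left(\frac{119}{44} + 1287 - 23940\right) = -4356990 - \frac{996613}{44} = - \frac{192704173}{44}$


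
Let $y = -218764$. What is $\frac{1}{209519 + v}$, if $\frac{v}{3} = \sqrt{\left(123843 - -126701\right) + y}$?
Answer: $\frac{209519}{43897925341} - \frac{6 \sqrt{7945}}{43897925341} \approx 4.7607 \cdot 10^{-6}$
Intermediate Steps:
$v = 6 \sqrt{7945}$ ($v = 3 \sqrt{\left(123843 - -126701\right) - 218764} = 3 \sqrt{\left(123843 + 126701\right) - 218764} = 3 \sqrt{250544 - 218764} = 3 \sqrt{31780} = 3 \cdot 2 \sqrt{7945} = 6 \sqrt{7945} \approx 534.81$)
$\frac{1}{209519 + v} = \frac{1}{209519 + 6 \sqrt{7945}}$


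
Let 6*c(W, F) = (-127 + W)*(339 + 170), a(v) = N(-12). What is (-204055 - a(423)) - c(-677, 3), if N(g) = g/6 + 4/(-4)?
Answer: -135846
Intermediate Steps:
N(g) = -1 + g/6 (N(g) = g*(1/6) + 4*(-1/4) = g/6 - 1 = -1 + g/6)
a(v) = -3 (a(v) = -1 + (1/6)*(-12) = -1 - 2 = -3)
c(W, F) = -64643/6 + 509*W/6 (c(W, F) = ((-127 + W)*(339 + 170))/6 = ((-127 + W)*509)/6 = (-64643 + 509*W)/6 = -64643/6 + 509*W/6)
(-204055 - a(423)) - c(-677, 3) = (-204055 - 1*(-3)) - (-64643/6 + (509/6)*(-677)) = (-204055 + 3) - (-64643/6 - 344593/6) = -204052 - 1*(-68206) = -204052 + 68206 = -135846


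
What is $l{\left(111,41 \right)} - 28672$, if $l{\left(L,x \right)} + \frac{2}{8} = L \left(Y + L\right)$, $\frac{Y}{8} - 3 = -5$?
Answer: $- \frac{72509}{4} \approx -18127.0$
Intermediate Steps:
$Y = -16$ ($Y = 24 + 8 \left(-5\right) = 24 - 40 = -16$)
$l{\left(L,x \right)} = - \frac{1}{4} + L \left(-16 + L\right)$
$l{\left(111,41 \right)} - 28672 = \left(- \frac{1}{4} + 111^{2} - 1776\right) - 28672 = \left(- \frac{1}{4} + 12321 - 1776\right) - 28672 = \frac{42179}{4} - 28672 = - \frac{72509}{4}$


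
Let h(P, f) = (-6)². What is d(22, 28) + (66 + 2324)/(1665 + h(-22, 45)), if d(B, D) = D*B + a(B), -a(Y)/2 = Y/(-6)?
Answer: 1062680/1701 ≈ 624.74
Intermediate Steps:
a(Y) = Y/3 (a(Y) = -2*Y/(-6) = -2*Y*(-1)/6 = -(-1)*Y/3 = Y/3)
d(B, D) = B/3 + B*D (d(B, D) = D*B + B/3 = B*D + B/3 = B/3 + B*D)
h(P, f) = 36
d(22, 28) + (66 + 2324)/(1665 + h(-22, 45)) = 22*(⅓ + 28) + (66 + 2324)/(1665 + 36) = 22*(85/3) + 2390/1701 = 1870/3 + 2390*(1/1701) = 1870/3 + 2390/1701 = 1062680/1701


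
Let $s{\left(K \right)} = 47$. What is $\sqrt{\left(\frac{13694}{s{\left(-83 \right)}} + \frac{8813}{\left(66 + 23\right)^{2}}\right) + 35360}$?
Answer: $\frac{\sqrt{623828777135}}{4183} \approx 188.82$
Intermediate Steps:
$\sqrt{\left(\frac{13694}{s{\left(-83 \right)}} + \frac{8813}{\left(66 + 23\right)^{2}}\right) + 35360} = \sqrt{\left(\frac{13694}{47} + \frac{8813}{\left(66 + 23\right)^{2}}\right) + 35360} = \sqrt{\left(13694 \cdot \frac{1}{47} + \frac{8813}{89^{2}}\right) + 35360} = \sqrt{\left(\frac{13694}{47} + \frac{8813}{7921}\right) + 35360} = \sqrt{\frac{108884385}{372287} + 35360} = \sqrt{\frac{13272952705}{372287}} = \frac{\sqrt{623828777135}}{4183}$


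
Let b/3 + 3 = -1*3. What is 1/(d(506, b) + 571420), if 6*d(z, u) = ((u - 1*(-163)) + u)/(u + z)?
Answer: 2928/1673117887 ≈ 1.7500e-6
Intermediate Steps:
b = -18 (b = -9 + 3*(-1*3) = -9 + 3*(-3) = -9 - 9 = -18)
d(z, u) = (163 + 2*u)/(6*(u + z)) (d(z, u) = (((u - 1*(-163)) + u)/(u + z))/6 = (((u + 163) + u)/(u + z))/6 = (((163 + u) + u)/(u + z))/6 = ((163 + 2*u)/(u + z))/6 = (163 + 2*u)/(6*(u + z)))
1/(d(506, b) + 571420) = 1/((163/6 + (1/3)*(-18))/(-18 + 506) + 571420) = 1/((163/6 - 6)/488 + 571420) = 1/((1/488)*(127/6) + 571420) = 1/(127/2928 + 571420) = 1/(1673117887/2928) = 2928/1673117887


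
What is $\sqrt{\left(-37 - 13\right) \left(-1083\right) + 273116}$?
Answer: $\sqrt{327266} \approx 572.07$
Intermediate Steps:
$\sqrt{\left(-37 - 13\right) \left(-1083\right) + 273116} = \sqrt{\left(-50\right) \left(-1083\right) + 273116} = \sqrt{54150 + 273116} = \sqrt{327266}$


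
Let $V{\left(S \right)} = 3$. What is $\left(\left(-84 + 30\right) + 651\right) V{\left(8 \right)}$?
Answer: $1791$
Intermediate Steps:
$\left(\left(-84 + 30\right) + 651\right) V{\left(8 \right)} = \left(\left(-84 + 30\right) + 651\right) 3 = \left(-54 + 651\right) 3 = 597 \cdot 3 = 1791$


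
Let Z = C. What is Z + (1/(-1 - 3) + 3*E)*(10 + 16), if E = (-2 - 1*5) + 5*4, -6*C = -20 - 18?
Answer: 6083/6 ≈ 1013.8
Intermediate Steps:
C = 19/3 (C = -(-20 - 18)/6 = -1/6*(-38) = 19/3 ≈ 6.3333)
E = 13 (E = (-2 - 5) + 20 = -7 + 20 = 13)
Z = 19/3 ≈ 6.3333
Z + (1/(-1 - 3) + 3*E)*(10 + 16) = 19/3 + (1/(-1 - 3) + 3*13)*(10 + 16) = 19/3 + (1/(-4) + 39)*26 = 19/3 + (-1/4 + 39)*26 = 19/3 + (155/4)*26 = 19/3 + 2015/2 = 6083/6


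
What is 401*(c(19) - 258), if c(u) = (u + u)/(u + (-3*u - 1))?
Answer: -4050100/39 ≈ -1.0385e+5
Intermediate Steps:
c(u) = 2*u/(-1 - 2*u) (c(u) = (2*u)/(u + (-1 - 3*u)) = (2*u)/(-1 - 2*u) = 2*u/(-1 - 2*u))
401*(c(19) - 258) = 401*(-2*19/(1 + 2*19) - 258) = 401*(-2*19/(1 + 38) - 258) = 401*(-2*19/39 - 258) = 401*(-2*19*1/39 - 258) = 401*(-38/39 - 258) = 401*(-10100/39) = -4050100/39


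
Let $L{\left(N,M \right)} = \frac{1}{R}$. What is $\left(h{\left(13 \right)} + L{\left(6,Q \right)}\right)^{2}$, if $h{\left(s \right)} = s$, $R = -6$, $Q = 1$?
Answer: $\frac{5929}{36} \approx 164.69$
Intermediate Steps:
$L{\left(N,M \right)} = - \frac{1}{6}$ ($L{\left(N,M \right)} = \frac{1}{-6} = - \frac{1}{6}$)
$\left(h{\left(13 \right)} + L{\left(6,Q \right)}\right)^{2} = \left(13 - \frac{1}{6}\right)^{2} = \left(\frac{77}{6}\right)^{2} = \frac{5929}{36}$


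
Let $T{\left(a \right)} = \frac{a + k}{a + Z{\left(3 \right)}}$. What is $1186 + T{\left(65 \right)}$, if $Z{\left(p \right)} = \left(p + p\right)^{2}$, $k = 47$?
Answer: $\frac{119898}{101} \approx 1187.1$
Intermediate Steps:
$Z{\left(p \right)} = 4 p^{2}$ ($Z{\left(p \right)} = \left(2 p\right)^{2} = 4 p^{2}$)
$T{\left(a \right)} = \frac{47 + a}{36 + a}$ ($T{\left(a \right)} = \frac{a + 47}{a + 4 \cdot 3^{2}} = \frac{47 + a}{a + 4 \cdot 9} = \frac{47 + a}{a + 36} = \frac{47 + a}{36 + a}$)
$1186 + T{\left(65 \right)} = 1186 + \frac{47 + 65}{36 + 65} = 1186 + \frac{1}{101} \cdot 112 = 1186 + \frac{112}{101} = \frac{119898}{101}$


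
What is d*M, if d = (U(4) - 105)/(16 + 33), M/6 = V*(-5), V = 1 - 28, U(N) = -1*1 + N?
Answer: -82620/49 ≈ -1686.1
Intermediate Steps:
U(N) = -1 + N
V = -27
M = 810 (M = 6*(-27*(-5)) = 6*135 = 810)
d = -102/49 (d = ((-1 + 4) - 105)/(16 + 33) = (3 - 105)/49 = -102*1/49 = -102/49 ≈ -2.0816)
d*M = -102/49*810 = -82620/49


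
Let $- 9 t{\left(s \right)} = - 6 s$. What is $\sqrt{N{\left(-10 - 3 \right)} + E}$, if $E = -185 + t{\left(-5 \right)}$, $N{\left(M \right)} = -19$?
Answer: $\frac{i \sqrt{1866}}{3} \approx 14.399 i$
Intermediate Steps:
$t{\left(s \right)} = \frac{2 s}{3}$ ($t{\left(s \right)} = - \frac{\left(-6\right) s}{9} = \frac{2 s}{3}$)
$E = - \frac{565}{3}$ ($E = -185 + \frac{2}{3} \left(-5\right) = -185 - \frac{10}{3} = - \frac{565}{3} \approx -188.33$)
$\sqrt{N{\left(-10 - 3 \right)} + E} = \sqrt{-19 - \frac{565}{3}} = \sqrt{- \frac{622}{3}} = \frac{i \sqrt{1866}}{3}$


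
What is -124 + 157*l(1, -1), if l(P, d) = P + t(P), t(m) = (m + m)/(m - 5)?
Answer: -91/2 ≈ -45.500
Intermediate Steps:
t(m) = 2*m/(-5 + m) (t(m) = (2*m)/(-5 + m) = 2*m/(-5 + m))
l(P, d) = P + 2*P/(-5 + P)
-124 + 157*l(1, -1) = -124 + 157*(1*(-3 + 1)/(-5 + 1)) = -124 + 157*(1*(-2)/(-4)) = -124 + 157*(1*(-1/4)*(-2)) = -124 + 157*(1/2) = -124 + 157/2 = -91/2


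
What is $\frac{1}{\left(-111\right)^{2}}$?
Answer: $\frac{1}{12321} \approx 8.1162 \cdot 10^{-5}$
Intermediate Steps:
$\frac{1}{\left(-111\right)^{2}} = \frac{1}{12321}$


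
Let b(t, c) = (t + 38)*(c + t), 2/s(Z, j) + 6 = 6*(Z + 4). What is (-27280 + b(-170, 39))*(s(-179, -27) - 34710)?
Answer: 4160201987/12 ≈ 3.4668e+8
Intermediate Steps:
s(Z, j) = 2/(18 + 6*Z) (s(Z, j) = 2/(-6 + 6*(Z + 4)) = 2/(-6 + 6*(4 + Z)) = 2/(-6 + (24 + 6*Z)) = 2/(18 + 6*Z))
b(t, c) = (38 + t)*(c + t)
(-27280 + b(-170, 39))*(s(-179, -27) - 34710) = (-27280 + ((-170)² + 38*39 + 38*(-170) + 39*(-170)))*(1/(3*(3 - 179)) - 34710) = (-27280 + (28900 + 1482 - 6460 - 6630))*((⅓)/(-176) - 34710) = (-27280 + 17292)*((⅓)*(-1/176) - 34710) = -9988*(-1/528 - 34710) = -9988*(-18326881/528) = 4160201987/12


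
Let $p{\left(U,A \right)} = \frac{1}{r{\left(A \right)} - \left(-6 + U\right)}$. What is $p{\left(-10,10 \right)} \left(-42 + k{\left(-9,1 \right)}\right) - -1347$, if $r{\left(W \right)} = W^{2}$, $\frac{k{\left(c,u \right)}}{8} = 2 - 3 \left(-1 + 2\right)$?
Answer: $\frac{78101}{58} \approx 1346.6$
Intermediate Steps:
$k{\left(c,u \right)} = -8$ ($k{\left(c,u \right)} = 8 \left(2 - 3 \left(-1 + 2\right)\right) = 8 \left(2 - 3\right) = 8 \left(-1\right) = -8$)
$p{\left(U,A \right)} = \frac{1}{6 + A^{2} - U}$ ($p{\left(U,A \right)} = \frac{1}{A^{2} - \left(-6 + U\right)} = \frac{1}{6 + A^{2} - U}$)
$p{\left(-10,10 \right)} \left(-42 + k{\left(-9,1 \right)}\right) - -1347 = \frac{-42 - 8}{6 + 10^{2} - -10} - -1347 = \frac{1}{6 + 100 + 10} \left(-50\right) + 1347 = \frac{1}{116} \left(-50\right) + 1347 = - \frac{25}{58} + 1347 = \frac{78101}{58}$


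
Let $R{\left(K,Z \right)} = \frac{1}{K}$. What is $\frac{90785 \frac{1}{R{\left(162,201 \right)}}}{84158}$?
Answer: $\frac{7353585}{42079} \approx 174.76$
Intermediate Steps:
$\frac{90785 \frac{1}{R{\left(162,201 \right)}}}{84158} = \frac{90785 \frac{1}{\frac{1}{162}}}{84158} = 90785 \frac{1}{\frac{1}{162}} \cdot \frac{1}{84158} = 90785 \cdot 162 \cdot \frac{1}{84158} = 14707170 \cdot \frac{1}{84158} = \frac{7353585}{42079}$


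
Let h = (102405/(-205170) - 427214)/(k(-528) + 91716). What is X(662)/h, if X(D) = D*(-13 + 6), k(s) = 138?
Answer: 5822060341608/5843439919 ≈ 996.34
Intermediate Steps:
X(D) = -7*D (X(D) = D*(-7) = -7*D)
h = -5843439919/1256379012 (h = (102405/(-205170) - 427214)/(138 + 91716) = (102405*(-1/205170) - 427214)/91854 = (-6827/13678 - 427214)*(1/91854) = -5843439919/13678*1/91854 = -5843439919/1256379012 ≈ -4.6510)
X(662)/h = (-7*662)/(-5843439919/1256379012) = -4634*(-1256379012/5843439919) = 5822060341608/5843439919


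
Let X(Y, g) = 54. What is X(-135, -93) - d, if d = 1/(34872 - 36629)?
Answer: 94879/1757 ≈ 54.001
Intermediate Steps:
d = -1/1757 (d = 1/(-1757) = -1/1757 ≈ -0.00056915)
X(-135, -93) - d = 54 - 1*(-1/1757) = 54 + 1/1757 = 94879/1757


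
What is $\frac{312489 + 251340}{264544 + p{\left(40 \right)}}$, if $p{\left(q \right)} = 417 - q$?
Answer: $\frac{187943}{88307} \approx 2.1283$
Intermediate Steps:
$\frac{312489 + 251340}{264544 + p{\left(40 \right)}} = \frac{312489 + 251340}{264544 + \left(417 - 40\right)} = \frac{563829}{264544 + \left(417 - 40\right)} = \frac{563829}{264544 + 377} = \frac{563829}{264921} = 563829 \cdot \frac{1}{264921} = \frac{187943}{88307}$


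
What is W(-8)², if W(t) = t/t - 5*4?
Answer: 361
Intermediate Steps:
W(t) = -19 (W(t) = 1 - 20 = -19)
W(-8)² = (-19)² = 361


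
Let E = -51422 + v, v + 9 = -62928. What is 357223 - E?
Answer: 471582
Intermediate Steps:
v = -62937 (v = -9 - 62928 = -62937)
E = -114359 (E = -51422 - 62937 = -114359)
357223 - E = 357223 - 1*(-114359) = 357223 + 114359 = 471582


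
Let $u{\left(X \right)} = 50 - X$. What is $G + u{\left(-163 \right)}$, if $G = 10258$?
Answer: $10471$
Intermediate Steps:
$G + u{\left(-163 \right)} = 10258 + \left(50 - -163\right) = 10258 + \left(50 + 163\right) = 10258 + 213 = 10471$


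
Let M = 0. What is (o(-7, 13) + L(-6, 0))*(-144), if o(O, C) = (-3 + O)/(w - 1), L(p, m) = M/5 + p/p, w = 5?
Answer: 216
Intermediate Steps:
L(p, m) = 1 (L(p, m) = 0/5 + p/p = 0*(1/5) + 1 = 0 + 1 = 1)
o(O, C) = -3/4 + O/4 (o(O, C) = (-3 + O)/(5 - 1) = (-3 + O)/4 = (-3 + O)*(1/4) = -3/4 + O/4)
(o(-7, 13) + L(-6, 0))*(-144) = ((-3/4 + (1/4)*(-7)) + 1)*(-144) = ((-3/4 - 7/4) + 1)*(-144) = (-5/2 + 1)*(-144) = -3/2*(-144) = 216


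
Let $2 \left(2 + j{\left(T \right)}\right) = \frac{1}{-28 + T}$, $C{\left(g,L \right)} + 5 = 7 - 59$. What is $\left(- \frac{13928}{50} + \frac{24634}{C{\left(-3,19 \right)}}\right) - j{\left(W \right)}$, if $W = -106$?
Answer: $- \frac{270664639}{381900} \approx -708.73$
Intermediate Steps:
$C{\left(g,L \right)} = -57$ ($C{\left(g,L \right)} = -5 + \left(7 - 59\right) = -5 - 52 = -57$)
$j{\left(T \right)} = -2 + \frac{1}{2 \left(-28 + T\right)}$
$\left(- \frac{13928}{50} + \frac{24634}{C{\left(-3,19 \right)}}\right) - j{\left(W \right)} = \left(- \frac{13928}{50} + \frac{24634}{-57}\right) - \frac{113 - -424}{2 \left(-28 - 106\right)} = \left(\left(-13928\right) \frac{1}{50} + 24634 \left(- \frac{1}{57}\right)\right) - \frac{113 + 424}{2 \left(-134\right)} = \left(- \frac{6964}{25} - \frac{24634}{57}\right) - \frac{1}{2} \left(- \frac{1}{134}\right) 537 = - \frac{1012798}{1425} - - \frac{537}{268} = - \frac{1012798}{1425} + \frac{537}{268} = - \frac{270664639}{381900}$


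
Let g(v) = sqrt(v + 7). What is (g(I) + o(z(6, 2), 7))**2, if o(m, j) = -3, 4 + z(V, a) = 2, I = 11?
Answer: 27 - 18*sqrt(2) ≈ 1.5442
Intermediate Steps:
z(V, a) = -2 (z(V, a) = -4 + 2 = -2)
g(v) = sqrt(7 + v)
(g(I) + o(z(6, 2), 7))**2 = (sqrt(7 + 11) - 3)**2 = (sqrt(18) - 3)**2 = (3*sqrt(2) - 3)**2 = (-3 + 3*sqrt(2))**2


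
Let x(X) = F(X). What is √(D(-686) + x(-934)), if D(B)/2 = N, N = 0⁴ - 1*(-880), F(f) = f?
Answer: √826 ≈ 28.740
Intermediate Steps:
x(X) = X
N = 880 (N = 0 + 880 = 880)
D(B) = 1760 (D(B) = 2*880 = 1760)
√(D(-686) + x(-934)) = √(1760 - 934) = √826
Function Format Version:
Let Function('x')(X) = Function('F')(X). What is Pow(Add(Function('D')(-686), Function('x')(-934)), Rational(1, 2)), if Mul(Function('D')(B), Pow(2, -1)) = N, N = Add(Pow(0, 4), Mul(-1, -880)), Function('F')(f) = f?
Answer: Pow(826, Rational(1, 2)) ≈ 28.740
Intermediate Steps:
Function('x')(X) = X
N = 880 (N = Add(0, 880) = 880)
Function('D')(B) = 1760 (Function('D')(B) = Mul(2, 880) = 1760)
Pow(Add(Function('D')(-686), Function('x')(-934)), Rational(1, 2)) = Pow(Add(1760, -934), Rational(1, 2)) = Pow(826, Rational(1, 2))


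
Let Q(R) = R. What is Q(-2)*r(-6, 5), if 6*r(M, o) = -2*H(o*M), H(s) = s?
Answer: -20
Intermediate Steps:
r(M, o) = -M*o/3 (r(M, o) = (-2*o*M)/6 = (-2*M*o)/6 = -M*o/3)
Q(-2)*r(-6, 5) = -(-2)*(-6)*5/3 = -2*10 = -20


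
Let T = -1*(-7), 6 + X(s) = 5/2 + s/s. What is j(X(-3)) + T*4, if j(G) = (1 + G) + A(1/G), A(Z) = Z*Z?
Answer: 1333/50 ≈ 26.660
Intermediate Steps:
A(Z) = Z**2
X(s) = -5/2 (X(s) = -6 + (5/2 + s/s) = -6 + (5*(1/2) + 1) = -6 + (5/2 + 1) = -6 + 7/2 = -5/2)
T = 7
j(G) = 1 + G + G**(-2) (j(G) = (1 + G) + (1/G)**2 = (1 + G) + G**(-2) = 1 + G + G**(-2))
j(X(-3)) + T*4 = (1 - 5/2 + (-5/2)**(-2)) + 7*4 = (1 - 5/2 + 4/25) + 28 = -67/50 + 28 = 1333/50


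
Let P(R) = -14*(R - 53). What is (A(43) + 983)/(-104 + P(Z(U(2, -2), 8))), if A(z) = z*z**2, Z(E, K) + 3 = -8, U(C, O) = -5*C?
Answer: 13415/132 ≈ 101.63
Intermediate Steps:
Z(E, K) = -11 (Z(E, K) = -3 - 8 = -11)
A(z) = z**3
P(R) = 742 - 14*R (P(R) = -14*(-53 + R) = 742 - 14*R)
(A(43) + 983)/(-104 + P(Z(U(2, -2), 8))) = (43**3 + 983)/(-104 + (742 - 14*(-11))) = (79507 + 983)/(-104 + (742 + 154)) = 80490/(-104 + 896) = 80490/792 = 80490*(1/792) = 13415/132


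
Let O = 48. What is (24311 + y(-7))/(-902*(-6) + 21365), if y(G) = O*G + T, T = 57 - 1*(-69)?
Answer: 24101/26777 ≈ 0.90006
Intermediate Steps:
T = 126 (T = 57 + 69 = 126)
y(G) = 126 + 48*G (y(G) = 48*G + 126 = 126 + 48*G)
(24311 + y(-7))/(-902*(-6) + 21365) = (24311 + (126 + 48*(-7)))/(-902*(-6) + 21365) = (24311 + (126 - 336))/(5412 + 21365) = (24311 - 210)/26777 = 24101*(1/26777) = 24101/26777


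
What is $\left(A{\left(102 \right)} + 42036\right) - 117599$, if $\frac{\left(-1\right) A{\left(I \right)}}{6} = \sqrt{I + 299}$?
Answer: $-75563 - 6 \sqrt{401} \approx -75683.0$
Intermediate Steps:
$A{\left(I \right)} = - 6 \sqrt{299 + I}$ ($A{\left(I \right)} = - 6 \sqrt{I + 299} = - 6 \sqrt{299 + I}$)
$\left(A{\left(102 \right)} + 42036\right) - 117599 = \left(- 6 \sqrt{299 + 102} + 42036\right) - 117599 = \left(- 6 \sqrt{401} + 42036\right) - 117599 = \left(42036 - 6 \sqrt{401}\right) - 117599 = -75563 - 6 \sqrt{401}$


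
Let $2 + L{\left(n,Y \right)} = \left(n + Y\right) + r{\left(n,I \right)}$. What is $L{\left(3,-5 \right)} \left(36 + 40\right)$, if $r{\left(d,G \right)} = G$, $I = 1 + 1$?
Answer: $-152$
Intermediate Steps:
$I = 2$
$L{\left(n,Y \right)} = Y + n$ ($L{\left(n,Y \right)} = -2 + \left(\left(n + Y\right) + 2\right) = -2 + \left(\left(Y + n\right) + 2\right) = -2 + \left(2 + Y + n\right) = Y + n$)
$L{\left(3,-5 \right)} \left(36 + 40\right) = \left(-5 + 3\right) \left(36 + 40\right) = \left(-2\right) 76 = -152$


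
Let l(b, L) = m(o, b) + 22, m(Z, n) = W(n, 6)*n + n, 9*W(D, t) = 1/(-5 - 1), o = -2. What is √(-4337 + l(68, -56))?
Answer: I*√344109/9 ≈ 65.179*I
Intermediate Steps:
W(D, t) = -1/54 (W(D, t) = 1/(9*(-5 - 1)) = (⅑)/(-6) = (⅑)*(-⅙) = -1/54)
m(Z, n) = 53*n/54 (m(Z, n) = -n/54 + n = 53*n/54)
l(b, L) = 22 + 53*b/54 (l(b, L) = 53*b/54 + 22 = 22 + 53*b/54)
√(-4337 + l(68, -56)) = √(-4337 + (22 + (53/54)*68)) = √(-4337 + (22 + 1802/27)) = √(-4337 + 2396/27) = √(-114703/27) = I*√344109/9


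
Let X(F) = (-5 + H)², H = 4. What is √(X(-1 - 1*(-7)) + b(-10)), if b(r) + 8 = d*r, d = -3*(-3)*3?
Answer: I*√277 ≈ 16.643*I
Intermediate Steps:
d = 27 (d = 9*3 = 27)
b(r) = -8 + 27*r
X(F) = 1 (X(F) = (-5 + 4)² = (-1)² = 1)
√(X(-1 - 1*(-7)) + b(-10)) = √(1 + (-8 + 27*(-10))) = √(1 + (-8 - 270)) = √(1 - 278) = √(-277) = I*√277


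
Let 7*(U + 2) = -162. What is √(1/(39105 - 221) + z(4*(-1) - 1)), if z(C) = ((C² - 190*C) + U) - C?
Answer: √17685460415161/136094 ≈ 30.901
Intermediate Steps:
U = -176/7 (U = -2 + (⅐)*(-162) = -2 - 162/7 = -176/7 ≈ -25.143)
z(C) = -176/7 + C² - 191*C (z(C) = ((C² - 190*C) - 176/7) - C = (-176/7 + C² - 190*C) - C = -176/7 + C² - 191*C)
√(1/(39105 - 221) + z(4*(-1) - 1)) = √(1/(39105 - 221) + (-176/7 + (4*(-1) - 1)² - 191*(4*(-1) - 1))) = √(1/38884 + (-176/7 + (-4 - 1)² - 191*(-4 - 1))) = √(1/38884 + (-176/7 + (-5)² - 191*(-5))) = √(1/38884 + (-176/7 + 25 + 955)) = √(1/38884 + 6684/7) = √(259900663/272188) = √17685460415161/136094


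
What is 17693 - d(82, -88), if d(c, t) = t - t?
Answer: 17693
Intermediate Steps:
d(c, t) = 0
17693 - d(82, -88) = 17693 - 1*0 = 17693 + 0 = 17693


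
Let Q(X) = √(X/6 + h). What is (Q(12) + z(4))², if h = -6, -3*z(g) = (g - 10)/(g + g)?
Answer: -63/16 + I ≈ -3.9375 + 1.0*I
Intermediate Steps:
z(g) = -(-10 + g)/(6*g) (z(g) = -(g - 10)/(3*(g + g)) = -(-10 + g)/(3*(2*g)) = -(-10 + g)*1/(2*g)/3 = -(-10 + g)/(6*g))
Q(X) = √(-6 + X/6) (Q(X) = √(X/6 - 6) = √(-6 + X/6))
(Q(12) + z(4))² = (√(-216 + 6*12)/6 + (⅙)*(10 - 1*4)/4)² = (√(-216 + 72)/6 + (⅙)*(¼)*(10 - 4))² = (√(-144)/6 + (⅙)*(¼)*6)² = ((12*I)/6 + ¼)² = (2*I + ¼)² = (¼ + 2*I)²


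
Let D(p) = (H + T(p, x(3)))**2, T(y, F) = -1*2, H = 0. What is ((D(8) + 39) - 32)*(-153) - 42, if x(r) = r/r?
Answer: -1725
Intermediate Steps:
x(r) = 1
T(y, F) = -2
D(p) = 4 (D(p) = (0 - 2)**2 = (-2)**2 = 4)
((D(8) + 39) - 32)*(-153) - 42 = ((4 + 39) - 32)*(-153) - 42 = (43 - 32)*(-153) - 42 = 11*(-153) - 42 = -1683 - 42 = -1725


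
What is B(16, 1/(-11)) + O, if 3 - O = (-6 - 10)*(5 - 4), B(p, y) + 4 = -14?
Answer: 1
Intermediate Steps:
B(p, y) = -18 (B(p, y) = -4 - 14 = -18)
O = 19 (O = 3 - (-6 - 10)*(5 - 4) = 3 - (-16) = 3 - 1*(-16) = 3 + 16 = 19)
B(16, 1/(-11)) + O = -18 + 19 = 1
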